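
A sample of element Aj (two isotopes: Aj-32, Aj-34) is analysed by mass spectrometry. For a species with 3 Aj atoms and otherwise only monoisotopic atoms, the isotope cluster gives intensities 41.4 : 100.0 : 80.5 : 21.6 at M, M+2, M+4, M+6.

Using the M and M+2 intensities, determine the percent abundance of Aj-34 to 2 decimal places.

If p is the fraction of Aj that is Aj-32, then I(M+2)/I(M) = [C(3,1)·p^2·(1−p)] / p^3 = 3·(1−p)/p = 100.0/41.4 = 2.4155
(1−p)/p = 2.4155/3 = 0.8052  ⇒  p = 1/(1 + 0.8052) = 0.5540
Aj-32: 55.40%, Aj-34: 44.60%.

44.60%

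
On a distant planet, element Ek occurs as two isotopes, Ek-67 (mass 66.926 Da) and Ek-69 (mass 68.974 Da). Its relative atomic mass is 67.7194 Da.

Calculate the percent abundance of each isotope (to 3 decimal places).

Ek-67: 61.260%, Ek-69: 38.740%

Let x be the fractional abundance of Ek-67; then Ek-69 has abundance 1 − x.
66.926·x + 68.974·(1 − x) = 67.7194
(66.926 − 68.974)·x = 67.7194 − 68.974
x = -1.2546 / -2.048 = 0.61260 → 61.260% Ek-67, 38.740% Ek-69.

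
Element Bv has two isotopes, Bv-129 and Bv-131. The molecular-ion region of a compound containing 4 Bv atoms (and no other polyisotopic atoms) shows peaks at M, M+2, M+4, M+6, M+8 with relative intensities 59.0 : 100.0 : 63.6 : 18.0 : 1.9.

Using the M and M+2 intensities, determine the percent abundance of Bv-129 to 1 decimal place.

70.2%

Write p for the Bv-129 fraction. I(M+2)/I(M) = [C(4,1)·p^3·(1−p)] / p^4 = 4·(1−p)/p = 100.0/59.0 = 1.6949
(1−p)/p = 1.6949/4 = 0.4237  ⇒  p = 1/(1 + 0.4237) = 0.7024
Bv-129: 70.2%, Bv-131: 29.8%.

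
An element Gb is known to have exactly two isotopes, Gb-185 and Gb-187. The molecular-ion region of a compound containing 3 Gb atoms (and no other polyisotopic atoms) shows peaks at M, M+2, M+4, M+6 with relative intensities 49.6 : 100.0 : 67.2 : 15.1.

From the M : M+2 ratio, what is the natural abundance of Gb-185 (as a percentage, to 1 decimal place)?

Let p = fractional abundance of Gb-185. I(M+2)/I(M) = [C(3,1)·p^2·(1−p)] / p^3 = 3·(1−p)/p = 100.0/49.6 = 2.0161
(1−p)/p = 2.0161/3 = 0.6720  ⇒  p = 1/(1 + 0.6720) = 0.5981
Gb-185: 59.8%, Gb-187: 40.2%.

59.8%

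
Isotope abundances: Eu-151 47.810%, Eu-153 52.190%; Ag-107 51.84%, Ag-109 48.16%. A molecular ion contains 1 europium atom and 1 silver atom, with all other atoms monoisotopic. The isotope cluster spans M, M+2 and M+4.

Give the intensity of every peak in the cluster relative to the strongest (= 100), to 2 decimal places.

Europium pattern (n=1): 0.4781 : 0.5219
Silver pattern (n=1): 0.5184 : 0.4816
Convolve the two distributions (both contribute in 2-u steps):
  M: 0.4781×0.5184 = 0.247847
  M+2: 0.4781×0.4816 + 0.5219×0.5184 = 0.500806
  M+4: 0.5219×0.4816 = 0.251347
Scale to base peak (0.500806) = 100: 49.49 : 100.00 : 50.19

49.49 : 100.00 : 50.19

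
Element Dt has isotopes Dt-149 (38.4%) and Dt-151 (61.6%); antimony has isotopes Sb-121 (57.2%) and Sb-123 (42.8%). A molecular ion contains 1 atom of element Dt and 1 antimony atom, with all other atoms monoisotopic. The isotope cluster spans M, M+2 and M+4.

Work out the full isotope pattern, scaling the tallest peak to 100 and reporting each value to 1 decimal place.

42.5 : 100.0 : 51.0

Element Dt pattern (n=1): 0.3840 : 0.6160
Antimony pattern (n=1): 0.5720 : 0.4280
Convolve the two distributions (both contribute in 2-u steps):
  M: 0.3840×0.5720 = 0.219648
  M+2: 0.3840×0.4280 + 0.6160×0.5720 = 0.516704
  M+4: 0.6160×0.4280 = 0.263648
Scale to base peak (0.516704) = 100: 42.5 : 100.0 : 51.0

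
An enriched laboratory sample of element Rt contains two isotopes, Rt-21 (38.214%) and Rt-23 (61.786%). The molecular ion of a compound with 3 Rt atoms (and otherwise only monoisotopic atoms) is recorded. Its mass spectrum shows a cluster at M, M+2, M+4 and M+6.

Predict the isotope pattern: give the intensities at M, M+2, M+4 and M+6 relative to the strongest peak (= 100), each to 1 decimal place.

12.8 : 61.8 : 100.0 : 53.9

The 3 Rt atoms are independent, so intensities follow the terms of (0.38214 + 0.61786)^3.
P(M) = 0.38214^3 = 0.055804
P(M+2) = 3 × 0.38214^2 × 0.61786^1 = 0.270680
P(M+4) = 3 × 0.38214^1 × 0.61786^2 = 0.437647
P(M+6) = 0.61786^3 = 0.235869
The M+4 peak is largest (0.437647); scaling to 100 gives 12.8 : 61.8 : 100.0 : 53.9.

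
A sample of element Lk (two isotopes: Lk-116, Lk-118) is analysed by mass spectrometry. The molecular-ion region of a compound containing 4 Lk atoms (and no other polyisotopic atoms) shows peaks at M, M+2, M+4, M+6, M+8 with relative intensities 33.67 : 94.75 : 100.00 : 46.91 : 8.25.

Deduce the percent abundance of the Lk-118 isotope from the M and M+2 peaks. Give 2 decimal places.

Let p = fractional abundance of Lk-116. I(M+2)/I(M) = [C(4,1)·p^3·(1−p)] / p^4 = 4·(1−p)/p = 94.75/33.67 = 2.8141
(1−p)/p = 2.8141/4 = 0.7035  ⇒  p = 1/(1 + 0.7035) = 0.5870
Lk-116: 58.70%, Lk-118: 41.30%.

41.30%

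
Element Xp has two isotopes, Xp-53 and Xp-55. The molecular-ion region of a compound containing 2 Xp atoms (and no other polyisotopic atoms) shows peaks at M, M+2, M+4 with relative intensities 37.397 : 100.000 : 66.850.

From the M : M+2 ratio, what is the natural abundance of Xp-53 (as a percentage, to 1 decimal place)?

Write p for the Xp-53 fraction. I(M+2)/I(M) = [C(2,1)·p^1·(1−p)] / p^2 = 2·(1−p)/p = 100.000/37.397 = 2.6740
(1−p)/p = 2.6740/2 = 1.3370  ⇒  p = 1/(1 + 1.3370) = 0.4279
Xp-53: 42.8%, Xp-55: 57.2%.

42.8%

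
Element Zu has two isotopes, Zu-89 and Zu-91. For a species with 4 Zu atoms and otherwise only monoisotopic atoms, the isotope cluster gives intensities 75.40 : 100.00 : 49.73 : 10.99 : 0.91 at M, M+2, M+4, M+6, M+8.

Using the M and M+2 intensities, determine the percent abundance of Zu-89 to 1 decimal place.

Let p = fractional abundance of Zu-89. I(M+2)/I(M) = [C(4,1)·p^3·(1−p)] / p^4 = 4·(1−p)/p = 100.00/75.40 = 1.3263
(1−p)/p = 1.3263/4 = 0.3316  ⇒  p = 1/(1 + 0.3316) = 0.7510
Zu-89: 75.1%, Zu-91: 24.9%.

75.1%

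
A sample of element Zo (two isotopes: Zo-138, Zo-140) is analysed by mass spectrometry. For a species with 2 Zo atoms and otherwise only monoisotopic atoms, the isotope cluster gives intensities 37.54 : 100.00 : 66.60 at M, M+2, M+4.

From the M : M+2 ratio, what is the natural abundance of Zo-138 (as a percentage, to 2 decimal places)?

42.88%

If p is the fraction of Zo that is Zo-138, then I(M+2)/I(M) = [C(2,1)·p^1·(1−p)] / p^2 = 2·(1−p)/p = 100.00/37.54 = 2.6638
(1−p)/p = 2.6638/2 = 1.3319  ⇒  p = 1/(1 + 1.3319) = 0.4288
Zo-138: 42.88%, Zo-140: 57.12%.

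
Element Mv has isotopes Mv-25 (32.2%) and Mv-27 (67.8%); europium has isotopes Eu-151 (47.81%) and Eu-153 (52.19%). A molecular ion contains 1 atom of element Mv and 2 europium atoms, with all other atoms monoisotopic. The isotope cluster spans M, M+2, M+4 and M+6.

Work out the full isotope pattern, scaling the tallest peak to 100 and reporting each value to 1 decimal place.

Element Mv pattern (n=1): 0.3220 : 0.6780
Europium pattern (n=2): 0.22857961 : 0.49904078 : 0.27237961
Convolve the two distributions (both contribute in 2-u steps):
  M: 0.3220×0.22857961 = 0.073603
  M+2: 0.3220×0.49904078 + 0.6780×0.22857961 = 0.315668
  M+4: 0.3220×0.27237961 + 0.6780×0.49904078 = 0.426056
  M+6: 0.6780×0.27237961 = 0.184673
Scale to base peak (0.426056) = 100: 17.3 : 74.1 : 100.0 : 43.3

17.3 : 74.1 : 100.0 : 43.3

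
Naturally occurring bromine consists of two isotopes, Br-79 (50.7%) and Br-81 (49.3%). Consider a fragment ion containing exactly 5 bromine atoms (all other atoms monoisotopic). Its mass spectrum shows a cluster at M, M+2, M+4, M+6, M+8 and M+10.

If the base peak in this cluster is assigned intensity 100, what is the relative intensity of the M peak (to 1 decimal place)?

(0.507 + 0.493)^5 gives M 0.0335, M+2 0.1629, M+4 0.3168, M+6 0.3080, M+8 0.1497, M+10 0.0291; the largest is M+4.
P(M+4) = C(5,2) × 0.507^3 × 0.493^2 = 10 × 0.13032384 × 0.243049 = 0.316751 (base)
P(M) = C(5,0) × 0.507^5 × 0.493^0 = 1 × 0.03349961 × 1.0000 = 0.033500
Relative intensity = 0.033500 / 0.316751 × 100 = 10.6

10.6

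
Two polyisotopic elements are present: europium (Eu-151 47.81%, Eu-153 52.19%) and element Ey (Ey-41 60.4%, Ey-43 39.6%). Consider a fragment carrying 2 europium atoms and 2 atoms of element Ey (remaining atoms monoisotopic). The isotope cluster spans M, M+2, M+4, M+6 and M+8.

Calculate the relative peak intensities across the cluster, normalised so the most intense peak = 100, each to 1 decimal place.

22.3 : 77.9 : 100.0 : 55.8 : 11.4

Europium pattern (n=2): 0.22857961 : 0.49904078 : 0.27237961
Element Ey pattern (n=2): 0.364816 : 0.478368 : 0.156816
Convolve the two distributions (both contribute in 2-u steps):
  M: 0.22857961×0.364816 = 0.083389
  M+2: 0.22857961×0.478368 + 0.49904078×0.364816 = 0.291403
  M+4: 0.22857961×0.156816 + 0.49904078×0.478368 + 0.27237961×0.364816 = 0.373939
  M+6: 0.49904078×0.156816 + 0.27237961×0.478368 = 0.208555
  M+8: 0.27237961×0.156816 = 0.042713
Scale to base peak (0.373939) = 100: 22.3 : 77.9 : 100.0 : 55.8 : 11.4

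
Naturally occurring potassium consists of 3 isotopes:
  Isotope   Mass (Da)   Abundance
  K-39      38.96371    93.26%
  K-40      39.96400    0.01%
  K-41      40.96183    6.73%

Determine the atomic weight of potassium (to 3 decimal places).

Weight each isotope mass by its fractional abundance: 0.9326 × 38.96371 + 0.0001 × 39.96400 + 0.0673 × 40.96183
= 36.337556 + 0.003996 + 2.756731 = 39.098283 Da

39.098 Da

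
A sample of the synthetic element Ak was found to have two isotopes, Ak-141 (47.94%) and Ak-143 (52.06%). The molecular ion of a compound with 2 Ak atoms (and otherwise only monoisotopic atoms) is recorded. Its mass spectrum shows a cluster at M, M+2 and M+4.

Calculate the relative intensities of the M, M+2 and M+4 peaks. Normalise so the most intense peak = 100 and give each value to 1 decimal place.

The 2 Ak atoms are independent, so intensities follow the terms of (0.4794 + 0.5206)^2.
P(M) = 0.4794^2 = 0.229824
P(M+2) = 2 × 0.4794^1 × 0.5206^1 = 0.499151
P(M+4) = 0.5206^2 = 0.271024
The M+2 peak is largest (0.499151); scaling to 100 gives 46.0 : 100.0 : 54.3.

46.0 : 100.0 : 54.3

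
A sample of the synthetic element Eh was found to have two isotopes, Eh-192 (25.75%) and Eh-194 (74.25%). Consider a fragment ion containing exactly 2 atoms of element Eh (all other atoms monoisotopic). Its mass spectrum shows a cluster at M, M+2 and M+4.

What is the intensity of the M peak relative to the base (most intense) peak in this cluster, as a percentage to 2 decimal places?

(0.2575 + 0.7425)^2 gives M 0.0663, M+2 0.3824, M+4 0.5513; the largest is M+4.
P(M+4) = C(2,2) × 0.2575^0 × 0.7425^2 = 1 × 1.0000 × 0.55130625 = 0.551306 (base)
P(M) = C(2,0) × 0.2575^2 × 0.7425^0 = 1 × 0.06630625 × 1.0000 = 0.066306
Relative intensity = 0.066306 / 0.551306 × 100 = 12.03

12.03%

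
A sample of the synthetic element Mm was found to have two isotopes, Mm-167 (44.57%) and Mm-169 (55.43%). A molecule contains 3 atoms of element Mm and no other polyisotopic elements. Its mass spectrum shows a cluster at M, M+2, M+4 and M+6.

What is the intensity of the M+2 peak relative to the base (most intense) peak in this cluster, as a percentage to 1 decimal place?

80.4%

Binomial terms of (0.4457 + 0.5543)^3: M 0.0885, M+2 0.3303, M+4 0.4108, M+6 0.1703 → M+4 is the base peak.
P(M+4) = C(3,2) × 0.4457^1 × 0.5543^2 = 3 × 0.4457 × 0.30724849 = 0.410822 (base)
P(M+2) = C(3,1) × 0.4457^2 × 0.5543^1 = 3 × 0.19864849 × 0.5543 = 0.330333
Relative intensity = 0.330333 / 0.410822 × 100 = 80.4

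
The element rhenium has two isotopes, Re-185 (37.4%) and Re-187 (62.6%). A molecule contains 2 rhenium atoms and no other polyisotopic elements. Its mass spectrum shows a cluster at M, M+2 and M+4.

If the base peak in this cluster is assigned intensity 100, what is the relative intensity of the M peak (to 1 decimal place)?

29.9

Term probabilities: M 0.1399, M+2 0.4682, M+4 0.3919. Base peak = M+2.
P(M+2) = C(2,1) × 0.374^1 × 0.626^1 = 2 × 0.3740 × 0.6260 = 0.468248 (base)
P(M) = C(2,0) × 0.374^2 × 0.626^0 = 1 × 0.139876 × 1.0000 = 0.139876
Relative intensity = 0.139876 / 0.468248 × 100 = 29.9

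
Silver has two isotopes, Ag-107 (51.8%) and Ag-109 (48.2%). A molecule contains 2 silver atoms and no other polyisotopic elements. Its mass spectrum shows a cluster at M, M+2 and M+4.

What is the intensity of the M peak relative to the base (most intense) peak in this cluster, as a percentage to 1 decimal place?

53.7%

(0.518 + 0.482)^2 gives M 0.2683, M+2 0.4994, M+4 0.2323; the largest is M+2.
P(M+2) = C(2,1) × 0.518^1 × 0.482^1 = 2 × 0.5180 × 0.4820 = 0.499352 (base)
P(M) = C(2,0) × 0.518^2 × 0.482^0 = 1 × 0.268324 × 1.0000 = 0.268324
Relative intensity = 0.268324 / 0.499352 × 100 = 53.7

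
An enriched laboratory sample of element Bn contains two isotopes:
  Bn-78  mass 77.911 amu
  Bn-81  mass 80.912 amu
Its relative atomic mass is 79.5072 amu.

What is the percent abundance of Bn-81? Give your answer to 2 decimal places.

53.19%

Writing the weighted mean with unknown fraction x of Bn-78:
77.911·x + 80.912·(1 − x) = 79.5072
(77.911 − 80.912)·x = 79.5072 − 80.912
x = -1.4048 / -3.001 = 0.46811 → 46.81% Bn-78, 53.19% Bn-81.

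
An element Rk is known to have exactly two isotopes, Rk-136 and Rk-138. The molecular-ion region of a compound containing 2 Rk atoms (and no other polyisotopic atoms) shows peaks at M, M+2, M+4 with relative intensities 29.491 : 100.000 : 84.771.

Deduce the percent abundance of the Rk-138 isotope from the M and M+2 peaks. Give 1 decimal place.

Write p for the Rk-136 fraction. I(M+2)/I(M) = [C(2,1)·p^1·(1−p)] / p^2 = 2·(1−p)/p = 100.000/29.491 = 3.3909
(1−p)/p = 3.3909/2 = 1.6954  ⇒  p = 1/(1 + 1.6954) = 0.3710
Rk-136: 37.1%, Rk-138: 62.9%.

62.9%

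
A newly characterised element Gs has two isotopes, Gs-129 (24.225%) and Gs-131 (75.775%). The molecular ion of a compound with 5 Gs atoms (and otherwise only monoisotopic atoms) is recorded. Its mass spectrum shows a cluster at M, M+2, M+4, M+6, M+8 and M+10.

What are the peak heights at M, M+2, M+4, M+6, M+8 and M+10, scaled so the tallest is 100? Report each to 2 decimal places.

0.21 : 3.27 : 20.44 : 63.94 : 100.00 : 62.56

Expanding (0.24225 + 0.75775)^5:
P(M) = 0.24225^5 = 0.000834
P(M+2) = 5 × 0.24225^4 × 0.75775^1 = 0.013048
P(M+4) = 10 × 0.24225^3 × 0.75775^2 = 0.081629
P(M+6) = 10 × 0.24225^2 × 0.75775^3 = 0.255332
P(M+8) = 5 × 0.24225^1 × 0.75775^4 = 0.399335
P(M+10) = 0.75775^5 = 0.249821
The M+8 peak is largest (0.399335); scaling to 100 gives 0.21 : 3.27 : 20.44 : 63.94 : 100.00 : 62.56.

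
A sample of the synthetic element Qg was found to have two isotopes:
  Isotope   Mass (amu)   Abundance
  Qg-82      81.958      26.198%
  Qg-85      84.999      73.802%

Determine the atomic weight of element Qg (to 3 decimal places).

Average mass = Σ (abundance × isotope mass) = 0.26198 × 81.958 + 0.73802 × 84.999
= 21.4714 + 62.7310 = 84.2024 amu

84.202 amu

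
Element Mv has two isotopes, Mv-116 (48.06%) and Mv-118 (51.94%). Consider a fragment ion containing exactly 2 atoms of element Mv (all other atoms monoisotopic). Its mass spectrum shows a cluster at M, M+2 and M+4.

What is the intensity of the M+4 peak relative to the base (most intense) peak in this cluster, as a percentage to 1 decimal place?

54.0%

Term probabilities: M 0.2310, M+2 0.4992, M+4 0.2698. Base peak = M+2.
P(M+2) = C(2,1) × 0.4806^1 × 0.5194^1 = 2 × 0.4806 × 0.5194 = 0.499247 (base)
P(M+4) = C(2,2) × 0.4806^0 × 0.5194^2 = 1 × 1.0000 × 0.26977636 = 0.269776
Relative intensity = 0.269776 / 0.499247 × 100 = 54.0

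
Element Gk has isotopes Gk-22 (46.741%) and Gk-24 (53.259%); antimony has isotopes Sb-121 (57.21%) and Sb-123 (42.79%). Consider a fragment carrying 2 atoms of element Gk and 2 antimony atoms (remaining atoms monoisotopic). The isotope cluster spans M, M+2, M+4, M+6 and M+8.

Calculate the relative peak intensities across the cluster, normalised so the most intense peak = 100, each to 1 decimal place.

19.0 : 71.7 : 100.0 : 61.1 : 13.8

Element Gk pattern (n=2): 0.21847211 : 0.49787578 : 0.28365211
Antimony pattern (n=2): 0.32729841 : 0.48960318 : 0.18309841
Convolve the two distributions (both contribute in 2-u steps):
  M: 0.21847211×0.32729841 = 0.071506
  M+2: 0.21847211×0.48960318 + 0.49787578×0.32729841 = 0.269919
  M+4: 0.21847211×0.18309841 + 0.49787578×0.48960318 + 0.28365211×0.32729841 = 0.376602
  M+6: 0.49787578×0.18309841 + 0.28365211×0.48960318 = 0.230037
  M+8: 0.28365211×0.18309841 = 0.051936
Scale to base peak (0.376602) = 100: 19.0 : 71.7 : 100.0 : 61.1 : 13.8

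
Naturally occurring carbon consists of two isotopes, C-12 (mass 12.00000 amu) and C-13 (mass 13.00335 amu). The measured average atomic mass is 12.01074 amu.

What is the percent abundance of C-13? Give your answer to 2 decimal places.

1.07%

Let x be the fractional abundance of C-12; then C-13 has abundance 1 − x.
12.00000·x + 13.00335·(1 − x) = 12.01074
(12.00000 − 13.00335)·x = 12.01074 − 13.00335
x = -0.99261 / -1.00335 = 0.98930 → 98.93% C-12, 1.07% C-13.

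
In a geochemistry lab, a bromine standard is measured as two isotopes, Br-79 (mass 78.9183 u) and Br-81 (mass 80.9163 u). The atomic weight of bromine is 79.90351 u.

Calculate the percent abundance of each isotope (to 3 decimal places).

Let x be the fractional abundance of Br-79; then Br-81 has abundance 1 − x.
78.9183·x + 80.9163·(1 − x) = 79.90351
(78.9183 − 80.9163)·x = 79.90351 − 80.9163
x = -1.01279 / -1.9980 = 0.50690 → 50.690% Br-79, 49.310% Br-81.

Br-79: 50.690%, Br-81: 49.310%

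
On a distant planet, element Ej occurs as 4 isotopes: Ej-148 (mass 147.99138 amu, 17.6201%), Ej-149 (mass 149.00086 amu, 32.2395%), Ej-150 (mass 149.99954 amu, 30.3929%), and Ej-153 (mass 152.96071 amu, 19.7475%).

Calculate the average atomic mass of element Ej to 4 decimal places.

The abundance-weighted mean is 0.176201 × 147.99138 + 0.322395 × 149.00086 + 0.303929 × 149.99954 + 0.197475 × 152.96071
= 26.076229 + 48.037132 + 45.589210 + 30.205916 = 149.908487 amu

149.9085 amu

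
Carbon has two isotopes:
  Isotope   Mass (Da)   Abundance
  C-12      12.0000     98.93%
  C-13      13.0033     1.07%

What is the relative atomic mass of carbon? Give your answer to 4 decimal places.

12.0107 Da

The abundance-weighted mean is 0.9893 × 12.0000 + 0.0107 × 13.0033
= 11.87160 + 0.13914 = 12.01074 Da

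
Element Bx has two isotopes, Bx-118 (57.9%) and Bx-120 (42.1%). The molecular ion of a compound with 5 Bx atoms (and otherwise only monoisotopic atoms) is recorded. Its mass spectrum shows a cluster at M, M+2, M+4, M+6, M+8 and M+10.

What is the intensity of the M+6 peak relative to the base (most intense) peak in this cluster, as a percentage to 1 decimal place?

72.7%

Term probabilities: M 0.0651, M+2 0.2366, M+4 0.3440, M+6 0.2502, M+8 0.0909, M+10 0.0132. Base peak = M+4.
P(M+4) = C(5,2) × 0.579^3 × 0.421^2 = 10 × 0.19410454 × 0.177241 = 0.344033 (base)
P(M+6) = C(5,3) × 0.579^2 × 0.421^3 = 10 × 0.335241 × 0.07461846 = 0.250152
Relative intensity = 0.250152 / 0.344033 × 100 = 72.7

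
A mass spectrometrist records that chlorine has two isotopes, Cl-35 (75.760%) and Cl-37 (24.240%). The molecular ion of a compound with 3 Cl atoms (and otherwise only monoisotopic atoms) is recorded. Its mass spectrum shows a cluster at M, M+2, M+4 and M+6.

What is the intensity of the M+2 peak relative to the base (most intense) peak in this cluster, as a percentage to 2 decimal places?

Term probabilities: M 0.4348, M+2 0.4174, M+4 0.1335, M+6 0.0142. Base peak = M.
P(M) = C(3,0) × 0.75760^3 × 0.24240^0 = 1 × 0.4348304 × 1.0000 = 0.434830 (base)
P(M+2) = C(3,1) × 0.75760^2 × 0.24240^1 = 3 × 0.57395776 × 0.2424 = 0.417382
Relative intensity = 0.417382 / 0.434830 × 100 = 95.99

95.99%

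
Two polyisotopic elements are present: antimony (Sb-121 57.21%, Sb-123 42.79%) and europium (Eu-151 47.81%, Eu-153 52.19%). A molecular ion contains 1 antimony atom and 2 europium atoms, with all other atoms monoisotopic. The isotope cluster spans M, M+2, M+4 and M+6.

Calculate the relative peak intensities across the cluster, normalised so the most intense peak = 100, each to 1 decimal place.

Antimony pattern (n=1): 0.5721 : 0.4279
Europium pattern (n=2): 0.22857961 : 0.49904078 : 0.27237961
Convolve the two distributions (both contribute in 2-u steps):
  M: 0.5721×0.22857961 = 0.130770
  M+2: 0.5721×0.49904078 + 0.4279×0.22857961 = 0.383310
  M+4: 0.5721×0.27237961 + 0.4279×0.49904078 = 0.369368
  M+6: 0.4279×0.27237961 = 0.116551
Scale to base peak (0.383310) = 100: 34.1 : 100.0 : 96.4 : 30.4

34.1 : 100.0 : 96.4 : 30.4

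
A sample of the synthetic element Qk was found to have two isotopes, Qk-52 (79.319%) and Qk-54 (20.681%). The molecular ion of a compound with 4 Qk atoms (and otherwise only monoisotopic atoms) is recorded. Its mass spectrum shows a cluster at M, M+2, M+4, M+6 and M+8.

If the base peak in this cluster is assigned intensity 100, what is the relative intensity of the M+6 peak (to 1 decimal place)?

Binomial terms of (0.79319 + 0.20681)^4: M 0.3958, M+2 0.4128, M+4 0.1615, M+6 0.0281, M+8 0.0018 → M+2 is the base peak.
P(M+2) = C(4,1) × 0.79319^3 × 0.20681^1 = 4 × 0.49903579 × 0.20681 = 0.412822 (base)
P(M+6) = C(4,3) × 0.79319^1 × 0.20681^3 = 4 × 0.79319 × 0.00884534 = 0.028064
Relative intensity = 0.028064 / 0.412822 × 100 = 6.8

6.8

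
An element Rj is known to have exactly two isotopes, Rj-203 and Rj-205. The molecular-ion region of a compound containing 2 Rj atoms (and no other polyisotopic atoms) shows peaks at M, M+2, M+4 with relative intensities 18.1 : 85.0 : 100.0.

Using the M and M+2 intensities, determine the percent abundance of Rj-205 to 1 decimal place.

If p is the fraction of Rj that is Rj-203, then I(M+2)/I(M) = [C(2,1)·p^1·(1−p)] / p^2 = 2·(1−p)/p = 85.0/18.1 = 4.6961
(1−p)/p = 4.6961/2 = 2.3481  ⇒  p = 1/(1 + 2.3481) = 0.2987
Rj-203: 29.9%, Rj-205: 70.1%.

70.1%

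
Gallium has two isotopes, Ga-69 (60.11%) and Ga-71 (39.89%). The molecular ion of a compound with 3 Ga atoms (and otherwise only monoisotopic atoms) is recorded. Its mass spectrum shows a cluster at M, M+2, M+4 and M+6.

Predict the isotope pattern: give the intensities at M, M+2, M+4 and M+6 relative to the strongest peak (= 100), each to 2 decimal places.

The 3 Ga atoms are independent, so intensities follow the terms of (0.6011 + 0.3989)^3.
P(M) = 0.6011^3 = 0.217190
P(M+2) = 3 × 0.6011^2 × 0.3989^1 = 0.432393
P(M+4) = 3 × 0.6011^1 × 0.3989^2 = 0.286943
P(M+6) = 0.3989^3 = 0.063473
The M+2 peak is largest (0.432393); scaling to 100 gives 50.23 : 100.00 : 66.36 : 14.68.

50.23 : 100.00 : 66.36 : 14.68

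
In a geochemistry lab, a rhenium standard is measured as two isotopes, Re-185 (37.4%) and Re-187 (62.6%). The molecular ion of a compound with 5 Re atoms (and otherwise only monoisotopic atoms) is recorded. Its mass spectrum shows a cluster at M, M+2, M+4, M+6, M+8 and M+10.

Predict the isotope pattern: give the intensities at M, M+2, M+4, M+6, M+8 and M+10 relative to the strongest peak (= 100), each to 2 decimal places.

The 5 Re atoms are independent, so intensities follow the terms of (0.374 + 0.626)^5.
P(M) = 0.374^5 = 0.007317
P(M+2) = 5 × 0.374^4 × 0.626^1 = 0.061239
P(M+4) = 10 × 0.374^3 × 0.626^2 = 0.205005
P(M+6) = 10 × 0.374^2 × 0.626^3 = 0.343136
P(M+8) = 5 × 0.374^1 × 0.626^4 = 0.287170
P(M+10) = 0.626^5 = 0.096133
The M+6 peak is largest (0.343136); scaling to 100 gives 2.13 : 17.85 : 59.74 : 100.00 : 83.69 : 28.02.

2.13 : 17.85 : 59.74 : 100.00 : 83.69 : 28.02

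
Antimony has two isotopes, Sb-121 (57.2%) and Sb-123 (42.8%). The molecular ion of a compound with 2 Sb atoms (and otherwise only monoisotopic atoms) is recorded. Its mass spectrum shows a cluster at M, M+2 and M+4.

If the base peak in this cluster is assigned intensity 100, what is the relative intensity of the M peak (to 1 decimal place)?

(0.572 + 0.428)^2 gives M 0.3272, M+2 0.4896, M+4 0.1832; the largest is M+2.
P(M+2) = C(2,1) × 0.572^1 × 0.428^1 = 2 × 0.5720 × 0.4280 = 0.489632 (base)
P(M) = C(2,0) × 0.572^2 × 0.428^0 = 1 × 0.327184 × 1.0000 = 0.327184
Relative intensity = 0.327184 / 0.489632 × 100 = 66.8

66.8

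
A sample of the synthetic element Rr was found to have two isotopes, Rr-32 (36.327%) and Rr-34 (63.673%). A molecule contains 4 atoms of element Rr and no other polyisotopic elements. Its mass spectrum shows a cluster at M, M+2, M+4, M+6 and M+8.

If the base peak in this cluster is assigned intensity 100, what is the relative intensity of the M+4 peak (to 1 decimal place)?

Term probabilities: M 0.0174, M+2 0.1221, M+4 0.3210, M+6 0.3751, M+8 0.1644. Base peak = M+6.
P(M+6) = C(4,3) × 0.36327^1 × 0.63673^3 = 4 × 0.36327 × 0.25814632 = 0.375107 (base)
P(M+4) = C(4,2) × 0.36327^2 × 0.63673^2 = 6 × 0.13196509 × 0.40542509 = 0.321012
Relative intensity = 0.321012 / 0.375107 × 100 = 85.6

85.6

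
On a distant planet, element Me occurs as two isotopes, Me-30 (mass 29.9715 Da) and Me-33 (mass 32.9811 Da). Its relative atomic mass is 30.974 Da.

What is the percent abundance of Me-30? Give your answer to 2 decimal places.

Let x be the fractional abundance of Me-30; then Me-33 has abundance 1 − x.
29.9715·x + 32.9811·(1 − x) = 30.974
(29.9715 − 32.9811)·x = 30.974 − 32.9811
x = -2.0071 / -3.0096 = 0.66690 → 66.69% Me-30, 33.31% Me-33.

66.69%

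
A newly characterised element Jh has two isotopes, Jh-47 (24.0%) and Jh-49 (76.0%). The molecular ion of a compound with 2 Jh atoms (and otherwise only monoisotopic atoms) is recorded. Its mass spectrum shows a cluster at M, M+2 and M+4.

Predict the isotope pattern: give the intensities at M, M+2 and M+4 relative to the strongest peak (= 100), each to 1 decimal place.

Each Jh atom is independently Jh-47 (p = 0.240) or Jh-49 (q = 0.760); the cluster is the binomial expansion (p + q)^2.
P(M) = 0.240^2 = 0.057600
P(M+2) = 2 × 0.240^1 × 0.760^1 = 0.364800
P(M+4) = 0.760^2 = 0.577600
The M+4 peak is largest (0.577600); scaling to 100 gives 10.0 : 63.2 : 100.0.

10.0 : 63.2 : 100.0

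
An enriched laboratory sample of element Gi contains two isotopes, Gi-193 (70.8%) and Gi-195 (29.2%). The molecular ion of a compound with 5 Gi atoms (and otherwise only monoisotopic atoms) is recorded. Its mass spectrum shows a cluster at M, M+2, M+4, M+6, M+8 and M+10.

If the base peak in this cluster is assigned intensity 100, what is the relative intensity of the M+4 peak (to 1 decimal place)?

82.5

(0.708 + 0.292)^5 gives M 0.1779, M+2 0.3668, M+4 0.3026, M+6 0.1248, M+8 0.0257, M+10 0.0021; the largest is M+2.
P(M+2) = C(5,1) × 0.708^4 × 0.292^1 = 5 × 0.2512656 × 0.2920 = 0.366848 (base)
P(M+4) = C(5,2) × 0.708^3 × 0.292^2 = 10 × 0.35489491 × 0.085264 = 0.302598
Relative intensity = 0.302598 / 0.366848 × 100 = 82.5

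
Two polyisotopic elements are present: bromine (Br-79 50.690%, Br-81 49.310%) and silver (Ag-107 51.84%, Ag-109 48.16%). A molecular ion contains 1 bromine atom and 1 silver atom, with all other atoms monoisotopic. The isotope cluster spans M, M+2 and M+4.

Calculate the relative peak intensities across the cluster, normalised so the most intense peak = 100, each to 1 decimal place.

52.6 : 100.0 : 47.5

Bromine pattern (n=1): 0.5069 : 0.4931
Silver pattern (n=1): 0.5184 : 0.4816
Convolve the two distributions (both contribute in 2-u steps):
  M: 0.5069×0.5184 = 0.262777
  M+2: 0.5069×0.4816 + 0.4931×0.5184 = 0.499746
  M+4: 0.4931×0.4816 = 0.237477
Scale to base peak (0.499746) = 100: 52.6 : 100.0 : 47.5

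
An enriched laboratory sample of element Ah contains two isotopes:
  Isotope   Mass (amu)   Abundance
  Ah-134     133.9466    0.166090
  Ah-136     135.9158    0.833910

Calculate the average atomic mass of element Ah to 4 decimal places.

135.5887 amu

The abundance-weighted mean is 0.166090 × 133.9466 + 0.833910 × 135.9158
= 22.24719 + 113.34154 = 135.58873 amu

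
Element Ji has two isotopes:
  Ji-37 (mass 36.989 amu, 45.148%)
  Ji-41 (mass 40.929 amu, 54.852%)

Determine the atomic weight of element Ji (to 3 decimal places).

39.150 amu

Weight each isotope mass by its fractional abundance: 0.45148 × 36.989 + 0.54852 × 40.929
= 16.6998 + 22.4504 = 39.1502 amu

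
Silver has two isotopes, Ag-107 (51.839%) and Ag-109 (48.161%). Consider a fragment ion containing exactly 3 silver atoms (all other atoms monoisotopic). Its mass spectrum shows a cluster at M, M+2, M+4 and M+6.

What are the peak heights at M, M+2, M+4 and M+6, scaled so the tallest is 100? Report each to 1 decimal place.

35.9 : 100.0 : 92.9 : 28.8

The 3 Ag atoms are independent, so intensities follow the terms of (0.51839 + 0.48161)^3.
P(M) = 0.51839^3 = 0.139306
P(M+2) = 3 × 0.51839^2 × 0.48161^1 = 0.388267
P(M+4) = 3 × 0.51839^1 × 0.48161^2 = 0.360719
P(M+6) = 0.48161^3 = 0.111709
The M+2 peak is largest (0.388267); scaling to 100 gives 35.9 : 100.0 : 92.9 : 28.8.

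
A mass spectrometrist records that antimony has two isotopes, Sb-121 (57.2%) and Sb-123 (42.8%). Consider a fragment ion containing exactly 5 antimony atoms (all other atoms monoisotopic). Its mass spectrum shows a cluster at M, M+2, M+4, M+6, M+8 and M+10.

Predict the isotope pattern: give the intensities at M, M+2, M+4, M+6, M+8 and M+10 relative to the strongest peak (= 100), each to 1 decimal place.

17.9 : 66.8 : 100.0 : 74.8 : 28.0 : 4.2

Expanding (0.572 + 0.428)^5:
P(M) = 0.572^5 = 0.061232
P(M+2) = 5 × 0.572^4 × 0.428^1 = 0.229086
P(M+4) = 10 × 0.572^3 × 0.428^2 = 0.342827
P(M+6) = 10 × 0.572^2 × 0.428^3 = 0.256521
P(M+8) = 5 × 0.572^1 × 0.428^4 = 0.095971
P(M+10) = 0.428^5 = 0.014362
The M+4 peak is largest (0.342827); scaling to 100 gives 17.9 : 66.8 : 100.0 : 74.8 : 28.0 : 4.2.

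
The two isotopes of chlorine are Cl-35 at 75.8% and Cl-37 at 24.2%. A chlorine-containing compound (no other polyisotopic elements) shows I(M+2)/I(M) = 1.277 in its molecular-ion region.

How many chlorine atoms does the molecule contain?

4

For n independent Cl atoms, I(M+2)/I(M) = n · (abundance Cl-37) / (abundance Cl-35) = n · 0.242/0.758.
n = 1.277 × 0.758/0.242 = 4.00 ≈ 4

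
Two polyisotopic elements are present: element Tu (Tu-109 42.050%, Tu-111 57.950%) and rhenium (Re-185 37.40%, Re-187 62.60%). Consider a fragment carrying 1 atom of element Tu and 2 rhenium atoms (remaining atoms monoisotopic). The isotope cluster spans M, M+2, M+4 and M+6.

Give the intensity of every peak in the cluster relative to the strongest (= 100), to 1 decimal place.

13.5 : 63.7 : 100.0 : 52.1

Element Tu pattern (n=1): 0.4205 : 0.5795
Rhenium pattern (n=2): 0.139876 : 0.468248 : 0.391876
Convolve the two distributions (both contribute in 2-u steps):
  M: 0.4205×0.139876 = 0.058818
  M+2: 0.4205×0.468248 + 0.5795×0.139876 = 0.277956
  M+4: 0.4205×0.391876 + 0.5795×0.468248 = 0.436134
  M+6: 0.5795×0.391876 = 0.227092
Scale to base peak (0.436134) = 100: 13.5 : 63.7 : 100.0 : 52.1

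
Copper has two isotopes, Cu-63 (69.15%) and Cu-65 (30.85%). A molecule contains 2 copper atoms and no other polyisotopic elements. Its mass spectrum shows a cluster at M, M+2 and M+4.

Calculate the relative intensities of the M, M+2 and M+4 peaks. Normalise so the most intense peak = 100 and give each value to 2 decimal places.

The 2 Cu atoms are independent, so intensities follow the terms of (0.6915 + 0.3085)^2.
P(M) = 0.6915^2 = 0.478172
P(M+2) = 2 × 0.6915^1 × 0.3085^1 = 0.426656
P(M+4) = 0.3085^2 = 0.095172
The M peak is largest (0.478172); scaling to 100 gives 100.00 : 89.23 : 19.90.

100.00 : 89.23 : 19.90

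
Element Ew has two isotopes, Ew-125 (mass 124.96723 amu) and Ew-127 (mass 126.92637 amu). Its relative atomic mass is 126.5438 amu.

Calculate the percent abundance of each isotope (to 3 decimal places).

Ew-125: 19.527%, Ew-127: 80.473%

Writing the weighted mean with unknown fraction x of Ew-125:
124.96723·x + 126.92637·(1 − x) = 126.5438
(124.96723 − 126.92637)·x = 126.5438 − 126.92637
x = -0.38257 / -1.95914 = 0.19527 → 19.527% Ew-125, 80.473% Ew-127.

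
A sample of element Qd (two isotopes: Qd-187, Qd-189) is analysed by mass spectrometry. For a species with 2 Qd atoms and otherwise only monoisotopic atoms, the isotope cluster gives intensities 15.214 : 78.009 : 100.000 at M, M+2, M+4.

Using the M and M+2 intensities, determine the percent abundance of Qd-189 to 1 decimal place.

71.9%

Write p for the Qd-187 fraction. I(M+2)/I(M) = [C(2,1)·p^1·(1−p)] / p^2 = 2·(1−p)/p = 78.009/15.214 = 5.1274
(1−p)/p = 5.1274/2 = 2.5637  ⇒  p = 1/(1 + 2.5637) = 0.2806
Qd-187: 28.1%, Qd-189: 71.9%.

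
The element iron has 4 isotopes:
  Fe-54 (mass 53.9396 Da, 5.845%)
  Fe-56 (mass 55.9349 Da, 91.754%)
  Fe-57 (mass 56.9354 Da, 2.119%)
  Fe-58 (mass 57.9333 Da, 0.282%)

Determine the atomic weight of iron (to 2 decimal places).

55.85 Da

Weight each isotope mass by its fractional abundance: 0.05845 × 53.9396 + 0.91754 × 55.9349 + 0.02119 × 56.9354 + 0.00282 × 57.9333
= 3.15277 + 51.32251 + 1.20646 + 0.16337 = 55.84511 Da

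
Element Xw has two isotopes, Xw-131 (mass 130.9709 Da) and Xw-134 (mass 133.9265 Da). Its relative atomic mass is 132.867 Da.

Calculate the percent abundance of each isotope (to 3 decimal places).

Xw-131: 35.847%, Xw-134: 64.153%

Let x be the fractional abundance of Xw-131; then Xw-134 has abundance 1 − x.
130.9709·x + 133.9265·(1 − x) = 132.867
(130.9709 − 133.9265)·x = 132.867 − 133.9265
x = -1.0595 / -2.9556 = 0.35847 → 35.847% Xw-131, 64.153% Xw-134.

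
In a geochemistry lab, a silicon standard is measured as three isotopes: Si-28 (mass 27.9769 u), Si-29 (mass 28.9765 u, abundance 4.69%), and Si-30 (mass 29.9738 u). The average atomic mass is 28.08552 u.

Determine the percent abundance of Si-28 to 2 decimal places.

92.22%

Let x and y be the fractions of Si-28 and Si-30. Then x + y = 1 − 0.0469 = 0.9531 and 27.9769x + 29.9738y = 28.08552 − 0.0469×28.9765 = 26.72652215.
Substituting: 27.9769x + 29.9738(0.9531 − x) = 26.72652215
(27.9769 − 29.9738)x = -1.84150663  ⇒  x = 0.92218, y = 0.03092
Si-28: 92.22%, Si-30: 3.09%.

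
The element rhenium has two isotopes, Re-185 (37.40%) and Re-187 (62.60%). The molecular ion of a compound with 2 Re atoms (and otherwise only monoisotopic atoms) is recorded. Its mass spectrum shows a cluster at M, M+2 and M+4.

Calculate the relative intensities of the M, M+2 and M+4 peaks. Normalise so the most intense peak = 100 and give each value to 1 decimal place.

Each Re atom is independently Re-185 (p = 0.3740) or Re-187 (q = 0.6260); the cluster is the binomial expansion (p + q)^2.
P(M) = 0.3740^2 = 0.139876
P(M+2) = 2 × 0.3740^1 × 0.6260^1 = 0.468248
P(M+4) = 0.6260^2 = 0.391876
The M+2 peak is largest (0.468248); scaling to 100 gives 29.9 : 100.0 : 83.7.

29.9 : 100.0 : 83.7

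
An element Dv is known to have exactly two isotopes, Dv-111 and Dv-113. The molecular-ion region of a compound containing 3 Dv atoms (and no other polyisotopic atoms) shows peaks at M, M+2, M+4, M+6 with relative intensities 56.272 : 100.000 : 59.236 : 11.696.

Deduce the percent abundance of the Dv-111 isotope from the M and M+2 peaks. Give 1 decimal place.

If p is the fraction of Dv that is Dv-111, then I(M+2)/I(M) = [C(3,1)·p^2·(1−p)] / p^3 = 3·(1−p)/p = 100.000/56.272 = 1.7771
(1−p)/p = 1.7771/3 = 0.5924  ⇒  p = 1/(1 + 0.5924) = 0.6280
Dv-111: 62.8%, Dv-113: 37.2%.

62.8%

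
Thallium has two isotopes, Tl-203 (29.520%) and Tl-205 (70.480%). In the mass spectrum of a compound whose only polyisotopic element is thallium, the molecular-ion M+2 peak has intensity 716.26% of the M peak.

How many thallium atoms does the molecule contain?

For n independent Tl atoms, I(M+2)/I(M) = n · (abundance Tl-205) / (abundance Tl-203) = n · 0.70480/0.29520.
n = 7.1626 × 0.29520/0.70480 = 3.00 ≈ 3

3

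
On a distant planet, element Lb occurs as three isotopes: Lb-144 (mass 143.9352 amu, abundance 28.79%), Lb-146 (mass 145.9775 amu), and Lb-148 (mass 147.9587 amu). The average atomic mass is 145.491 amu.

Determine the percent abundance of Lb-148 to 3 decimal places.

Let x and y be the fractions of Lb-146 and Lb-148. Then x + y = 1 − 0.2879 = 0.7121 and 145.9775x + 147.9587y = 145.491 − 0.2879×143.9352 = 104.05205592.
Substituting: 145.9775x + 147.9587(0.7121 − x) = 104.05205592
(145.9775 − 147.9587)x = -1.30933435  ⇒  x = 0.66088, y = 0.05122
Lb-146: 66.088%, Lb-148: 5.122%.

5.122%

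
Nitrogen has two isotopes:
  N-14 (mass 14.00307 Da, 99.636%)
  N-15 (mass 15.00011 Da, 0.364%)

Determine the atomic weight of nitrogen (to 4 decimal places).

14.0067 Da

Ar = Σ fᵢ·mᵢ = 0.99636 × 14.00307 + 0.00364 × 15.00011
= 13.952099 + 0.054600 = 14.006699 Da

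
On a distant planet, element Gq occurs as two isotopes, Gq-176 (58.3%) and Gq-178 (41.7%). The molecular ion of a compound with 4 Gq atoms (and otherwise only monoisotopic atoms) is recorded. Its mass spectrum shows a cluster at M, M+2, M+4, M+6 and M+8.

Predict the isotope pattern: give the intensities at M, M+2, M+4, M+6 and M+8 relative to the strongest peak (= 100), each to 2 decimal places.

Each Gq atom is independently Gq-176 (p = 0.583) or Gq-178 (q = 0.417); the cluster is the binomial expansion (p + q)^4.
P(M) = 0.583^4 = 0.115525
P(M+2) = 4 × 0.583^3 × 0.417^1 = 0.330523
P(M+4) = 6 × 0.583^2 × 0.417^2 = 0.354618
P(M+6) = 4 × 0.583^1 × 0.417^3 = 0.169097
P(M+8) = 0.417^4 = 0.030237
The M+4 peak is largest (0.354618); scaling to 100 gives 32.58 : 93.21 : 100.00 : 47.68 : 8.53.

32.58 : 93.21 : 100.00 : 47.68 : 8.53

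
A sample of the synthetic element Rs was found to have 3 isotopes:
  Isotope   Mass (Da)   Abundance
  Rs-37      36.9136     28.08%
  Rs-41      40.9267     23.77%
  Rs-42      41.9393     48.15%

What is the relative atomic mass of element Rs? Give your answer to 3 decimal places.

40.287 Da

Average mass = Σ (abundance × isotope mass) = 0.2808 × 36.9136 + 0.2377 × 40.9267 + 0.4815 × 41.9393
= 10.36534 + 9.72828 + 20.19377 = 40.28739 Da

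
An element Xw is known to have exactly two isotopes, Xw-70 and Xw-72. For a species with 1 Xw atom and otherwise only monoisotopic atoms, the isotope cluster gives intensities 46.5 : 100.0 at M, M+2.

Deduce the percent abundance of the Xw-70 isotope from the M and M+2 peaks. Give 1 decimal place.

If p is the fraction of Xw that is Xw-70, then I(M+2)/I(M) = [C(1,1)·p^0·(1−p)] / p^1 = 1·(1−p)/p = 100.0/46.5 = 2.1505
(1−p)/p = 2.1505/1 = 2.1505  ⇒  p = 1/(1 + 2.1505) = 0.3174
Xw-70: 31.7%, Xw-72: 68.3%.

31.7%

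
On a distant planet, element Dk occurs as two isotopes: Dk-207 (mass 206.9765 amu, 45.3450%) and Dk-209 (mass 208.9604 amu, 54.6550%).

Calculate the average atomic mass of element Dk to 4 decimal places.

208.0608 amu

Average mass = Σ (abundance × isotope mass) = 0.453450 × 206.9765 + 0.546550 × 208.9604
= 93.85349 + 114.20731 = 208.06080 amu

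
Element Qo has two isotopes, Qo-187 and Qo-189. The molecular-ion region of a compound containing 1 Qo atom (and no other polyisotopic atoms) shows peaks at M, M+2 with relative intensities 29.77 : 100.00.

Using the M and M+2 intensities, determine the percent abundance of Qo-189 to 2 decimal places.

Let p = fractional abundance of Qo-187. I(M+2)/I(M) = [C(1,1)·p^0·(1−p)] / p^1 = 1·(1−p)/p = 100.00/29.77 = 3.3591
(1−p)/p = 3.3591/1 = 3.3591  ⇒  p = 1/(1 + 3.3591) = 0.2294
Qo-187: 22.94%, Qo-189: 77.06%.

77.06%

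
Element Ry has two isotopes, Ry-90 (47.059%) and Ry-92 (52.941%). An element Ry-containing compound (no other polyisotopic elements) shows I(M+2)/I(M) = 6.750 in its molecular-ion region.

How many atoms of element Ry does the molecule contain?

With n Ry atoms, P(M+2)/P(M) = C(n,1)·p^(n−1)q / p^n = n·q/p = n · 0.52941/0.47059.
n = 6.750 × 0.47059/0.52941 = 6.00 ≈ 6

6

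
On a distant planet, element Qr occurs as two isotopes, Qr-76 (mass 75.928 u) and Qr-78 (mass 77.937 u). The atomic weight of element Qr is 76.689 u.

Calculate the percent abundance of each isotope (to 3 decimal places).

Qr-76: 62.120%, Qr-78: 37.880%

With x = fraction of Qr-76 (so Qr-78 is 1 − x):
75.928·x + 77.937·(1 − x) = 76.689
(75.928 − 77.937)·x = 76.689 − 77.937
x = -1.248 / -2.009 = 0.62120 → 62.120% Qr-76, 37.880% Qr-78.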